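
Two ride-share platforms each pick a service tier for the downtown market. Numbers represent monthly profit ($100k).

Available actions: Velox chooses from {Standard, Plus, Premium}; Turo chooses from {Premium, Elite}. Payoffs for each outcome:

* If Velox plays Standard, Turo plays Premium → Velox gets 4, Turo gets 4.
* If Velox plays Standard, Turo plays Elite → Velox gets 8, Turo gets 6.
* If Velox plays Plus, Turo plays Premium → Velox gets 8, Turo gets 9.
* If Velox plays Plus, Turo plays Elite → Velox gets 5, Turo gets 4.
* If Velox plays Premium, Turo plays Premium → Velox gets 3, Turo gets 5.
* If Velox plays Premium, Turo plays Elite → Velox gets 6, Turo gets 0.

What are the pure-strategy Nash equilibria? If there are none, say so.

(Standard, Elite) and (Plus, Premium)

Velox against Premium: payoffs 4, 8, 3 → best response Plus.
Velox against Elite: payoffs 8, 5, 6 → best response Standard.
Turo against Standard: payoffs 4, 6 → best response Elite.
Turo against Plus: payoffs 9, 4 → best response Premium.
Turo against Premium: payoffs 5, 0 → best response Premium.
Mutual best responses: (Standard, Elite); (Plus, Premium).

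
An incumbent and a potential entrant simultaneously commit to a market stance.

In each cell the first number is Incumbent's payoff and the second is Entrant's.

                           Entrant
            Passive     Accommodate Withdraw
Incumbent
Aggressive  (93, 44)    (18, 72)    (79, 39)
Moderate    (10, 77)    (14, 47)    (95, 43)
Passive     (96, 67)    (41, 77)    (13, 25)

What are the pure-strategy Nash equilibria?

Incumbent against Passive: payoffs 93, 10, 96 → best response Passive.
Incumbent against Accommodate: payoffs 18, 14, 41 → best response Passive.
Incumbent against Withdraw: payoffs 79, 95, 13 → best response Moderate.
Entrant against Aggressive: payoffs 44, 72, 39 → best response Accommodate.
Entrant against Moderate: payoffs 77, 47, 43 → best response Passive.
Entrant against Passive: payoffs 67, 77, 25 → best response Accommodate.
Mutual best responses: (Passive, Accommodate).

(Passive, Accommodate)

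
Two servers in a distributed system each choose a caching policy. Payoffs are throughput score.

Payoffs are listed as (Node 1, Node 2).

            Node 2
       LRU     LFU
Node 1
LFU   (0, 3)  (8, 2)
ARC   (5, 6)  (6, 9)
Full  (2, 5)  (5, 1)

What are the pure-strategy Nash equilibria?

Mark each player's best response to every combination of opponents' strategies; a profile where every player is best-responding is a pure Nash equilibrium.
Node 1 against LRU: payoffs 0, 5, 2 → best response ARC.
Node 1 against LFU: payoffs 8, 6, 5 → best response LFU.
Node 2 against LFU: payoffs 3, 2 → best response LRU.
Node 2 against ARC: payoffs 6, 9 → best response LFU.
Node 2 against Full: payoffs 5, 1 → best response LRU.
No profile is a mutual best response for all players.

This game has no pure Nash equilibrium.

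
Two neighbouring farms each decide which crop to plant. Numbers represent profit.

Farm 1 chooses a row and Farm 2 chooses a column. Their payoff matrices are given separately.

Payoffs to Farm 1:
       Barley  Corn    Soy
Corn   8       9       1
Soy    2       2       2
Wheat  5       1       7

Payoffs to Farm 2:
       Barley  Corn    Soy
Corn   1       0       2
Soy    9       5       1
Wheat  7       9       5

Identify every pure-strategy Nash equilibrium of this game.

No pure-strategy Nash equilibrium.

Farm 1 against Barley: payoffs 8, 2, 5 → best response Corn.
Farm 1 against Corn: payoffs 9, 2, 1 → best response Corn.
Farm 1 against Soy: payoffs 1, 2, 7 → best response Wheat.
Farm 2 against Corn: payoffs 1, 0, 2 → best response Soy.
Farm 2 against Soy: payoffs 9, 5, 1 → best response Barley.
Farm 2 against Wheat: payoffs 7, 9, 5 → best response Corn.
No profile is a mutual best response for all players.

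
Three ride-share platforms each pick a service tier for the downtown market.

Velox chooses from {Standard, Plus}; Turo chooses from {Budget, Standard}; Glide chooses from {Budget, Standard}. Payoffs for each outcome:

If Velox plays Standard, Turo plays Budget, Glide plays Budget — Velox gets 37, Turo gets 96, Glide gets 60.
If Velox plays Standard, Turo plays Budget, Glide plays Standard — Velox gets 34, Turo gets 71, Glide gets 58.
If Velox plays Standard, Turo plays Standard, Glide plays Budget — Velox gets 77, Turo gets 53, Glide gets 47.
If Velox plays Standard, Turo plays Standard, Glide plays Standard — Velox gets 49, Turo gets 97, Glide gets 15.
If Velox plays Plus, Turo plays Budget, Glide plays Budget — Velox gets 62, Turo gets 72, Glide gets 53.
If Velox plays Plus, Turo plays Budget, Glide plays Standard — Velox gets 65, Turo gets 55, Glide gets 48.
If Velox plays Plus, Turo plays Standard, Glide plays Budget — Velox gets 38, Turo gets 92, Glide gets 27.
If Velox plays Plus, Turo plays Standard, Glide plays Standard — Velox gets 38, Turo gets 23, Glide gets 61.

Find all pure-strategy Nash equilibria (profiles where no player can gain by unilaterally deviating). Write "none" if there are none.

Velox against (Budget, Budget): payoffs 37, 62 → best response Plus.
Velox against (Budget, Standard): payoffs 34, 65 → best response Plus.
Velox against (Standard, Budget): payoffs 77, 38 → best response Standard.
Velox against (Standard, Standard): payoffs 49, 38 → best response Standard.
Turo against (Standard, Budget): payoffs 96, 53 → best response Budget.
Turo against (Standard, Standard): payoffs 71, 97 → best response Standard.
Turo against (Plus, Budget): payoffs 72, 92 → best response Standard.
Turo against (Plus, Standard): payoffs 55, 23 → best response Budget.
Glide against (Standard, Budget): payoffs 60, 58 → best response Budget.
Glide against (Standard, Standard): payoffs 47, 15 → best response Budget.
Glide against (Plus, Budget): payoffs 53, 48 → best response Budget.
Glide against (Plus, Standard): payoffs 27, 61 → best response Standard.
No profile is a mutual best response for all players.

No pure-strategy Nash equilibrium.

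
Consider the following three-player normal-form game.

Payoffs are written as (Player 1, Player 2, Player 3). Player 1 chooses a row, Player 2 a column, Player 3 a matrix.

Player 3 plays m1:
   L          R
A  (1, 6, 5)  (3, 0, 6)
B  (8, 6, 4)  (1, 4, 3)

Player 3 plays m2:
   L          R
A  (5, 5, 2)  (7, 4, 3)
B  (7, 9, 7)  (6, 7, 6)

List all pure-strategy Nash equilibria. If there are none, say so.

(B, L, m2)

For each strategy profile, look for a profitable unilateral deviation.
(A, L, m1): Player 1 can switch to B (1 → 8). Not NE.
(A, L, m2): Player 1 can switch to B (5 → 7). Not NE.
(A, R, m1): Player 2 can switch to L (0 → 6). Not NE.
(A, R, m2): Player 2 can switch to L (4 → 5). Not NE.
(B, L, m1): Player 3 can switch to m2 (4 → 7). Not NE.
(B, L, m2): Player 1 gets 7, best alternative 5; Player 2 gets 9, best alternative 7; Player 3 gets 7, best alternative 4. No profitable deviation — NE.
(B, R, m1): Player 1 can switch to A (1 → 3). Not NE.
(B, R, m2): Player 1 can switch to A (6 → 7). Not NE.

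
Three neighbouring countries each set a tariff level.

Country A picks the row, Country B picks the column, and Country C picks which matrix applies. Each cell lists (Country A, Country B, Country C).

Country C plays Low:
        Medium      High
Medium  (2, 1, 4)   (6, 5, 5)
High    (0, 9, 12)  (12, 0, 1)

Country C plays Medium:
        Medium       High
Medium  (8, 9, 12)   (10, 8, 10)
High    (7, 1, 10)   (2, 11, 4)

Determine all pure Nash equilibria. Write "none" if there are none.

Mark each player's best response to every combination of opponents' strategies; a profile where every player is best-responding is a pure Nash equilibrium.
Country A against (Medium, Low): payoffs 2, 0 → best response Medium.
Country A against (Medium, Medium): payoffs 8, 7 → best response Medium.
Country A against (High, Low): payoffs 6, 12 → best response High.
Country A against (High, Medium): payoffs 10, 2 → best response Medium.
Country B against (Medium, Low): payoffs 1, 5 → best response High.
Country B against (Medium, Medium): payoffs 9, 8 → best response Medium.
Country B against (High, Low): payoffs 9, 0 → best response Medium.
Country B against (High, Medium): payoffs 1, 11 → best response High.
Country C against (Medium, Medium): payoffs 4, 12 → best response Medium.
Country C against (Medium, High): payoffs 5, 10 → best response Medium.
Country C against (High, Medium): payoffs 12, 10 → best response Low.
Country C against (High, High): payoffs 1, 4 → best response Medium.
Mutual best responses: (Medium, Medium, Medium).

(Medium, Medium, Medium)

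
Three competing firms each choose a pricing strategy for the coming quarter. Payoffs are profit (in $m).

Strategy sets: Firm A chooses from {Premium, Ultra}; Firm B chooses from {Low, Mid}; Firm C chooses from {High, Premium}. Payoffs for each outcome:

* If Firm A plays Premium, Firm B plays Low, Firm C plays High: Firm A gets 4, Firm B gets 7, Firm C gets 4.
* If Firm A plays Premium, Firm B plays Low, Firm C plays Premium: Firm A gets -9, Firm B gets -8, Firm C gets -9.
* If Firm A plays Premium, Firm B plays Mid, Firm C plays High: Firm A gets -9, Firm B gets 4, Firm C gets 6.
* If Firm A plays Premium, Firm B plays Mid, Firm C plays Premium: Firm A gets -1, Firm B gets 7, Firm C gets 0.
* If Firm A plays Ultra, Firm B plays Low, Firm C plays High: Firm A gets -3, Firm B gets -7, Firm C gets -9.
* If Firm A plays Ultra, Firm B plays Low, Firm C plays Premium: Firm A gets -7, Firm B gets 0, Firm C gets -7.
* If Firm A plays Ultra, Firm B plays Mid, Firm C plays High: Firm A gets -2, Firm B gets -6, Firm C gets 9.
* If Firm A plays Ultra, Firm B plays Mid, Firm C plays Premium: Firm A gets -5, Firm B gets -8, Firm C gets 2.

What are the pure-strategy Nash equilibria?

(Premium, Low, High) and (Ultra, Low, Premium) and (Ultra, Mid, High)

For each player, find the best response to each opponent profile; mutual best responses are the pure NE.
Firm A against (Low, High): payoffs 4, -3 → best response Premium.
Firm A against (Low, Premium): payoffs -9, -7 → best response Ultra.
Firm A against (Mid, High): payoffs -9, -2 → best response Ultra.
Firm A against (Mid, Premium): payoffs -1, -5 → best response Premium.
Firm B against (Premium, High): payoffs 7, 4 → best response Low.
Firm B against (Premium, Premium): payoffs -8, 7 → best response Mid.
Firm B against (Ultra, High): payoffs -7, -6 → best response Mid.
Firm B against (Ultra, Premium): payoffs 0, -8 → best response Low.
Firm C against (Premium, Low): payoffs 4, -9 → best response High.
Firm C against (Premium, Mid): payoffs 6, 0 → best response High.
Firm C against (Ultra, Low): payoffs -9, -7 → best response Premium.
Firm C against (Ultra, Mid): payoffs 9, 2 → best response High.
Mutual best responses: (Premium, Low, High); (Ultra, Low, Premium); (Ultra, Mid, High).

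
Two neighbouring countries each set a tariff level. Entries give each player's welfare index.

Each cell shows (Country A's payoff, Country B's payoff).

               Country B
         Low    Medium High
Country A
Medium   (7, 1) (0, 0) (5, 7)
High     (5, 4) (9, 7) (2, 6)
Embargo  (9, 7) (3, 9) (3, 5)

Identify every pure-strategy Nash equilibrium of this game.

The pure Nash equilibria are (Medium, High) and (High, Medium).

Check each profile: it is a Nash equilibrium iff no player can strictly gain by switching unilaterally.
(Medium, Low): Country A can switch to Embargo (7 → 9). Not NE.
(Medium, Medium): Country A can switch to High (0 → 9). Not NE.
(Medium, High): Country A gets 5, best alternative 3; Country B gets 7, best alternative 1. No profitable deviation — NE.
(High, Low): Country A can switch to Medium (5 → 7). Not NE.
(High, Medium): Country A gets 9, best alternative 3; Country B gets 7, best alternative 6. No profitable deviation — NE.
(High, High): Country A can switch to Medium (2 → 5). Not NE.
(Embargo, Low): Country B can switch to Medium (7 → 9). Not NE.
(Embargo, Medium): Country A can switch to High (3 → 9). Not NE.
(The remaining 1 profile has a profitable deviation by the same check.)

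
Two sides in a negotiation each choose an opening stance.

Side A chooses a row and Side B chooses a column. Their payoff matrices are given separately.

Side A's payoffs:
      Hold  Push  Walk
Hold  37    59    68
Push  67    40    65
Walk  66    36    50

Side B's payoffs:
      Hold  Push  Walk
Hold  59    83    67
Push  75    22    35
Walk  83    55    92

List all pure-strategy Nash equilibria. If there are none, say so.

Pure-strategy Nash equilibria: (Hold, Push), (Push, Hold)

(Hold, Hold): Side A can switch to Push (37 → 67). Not NE.
(Hold, Push): Side A gets 59, best alternative 40; Side B gets 83, best alternative 67. No profitable deviation — NE.
(Hold, Walk): Side B can switch to Push (67 → 83). Not NE.
(Push, Hold): Side A gets 67, best alternative 66; Side B gets 75, best alternative 35. No profitable deviation — NE.
(Push, Push): Side A can switch to Hold (40 → 59). Not NE.
(Push, Walk): Side A can switch to Hold (65 → 68). Not NE.
(Walk, Hold): Side A can switch to Push (66 → 67). Not NE.
(Walk, Push): Side A can switch to Hold (36 → 59). Not NE.
(The remaining 1 profile has a profitable deviation by the same check.)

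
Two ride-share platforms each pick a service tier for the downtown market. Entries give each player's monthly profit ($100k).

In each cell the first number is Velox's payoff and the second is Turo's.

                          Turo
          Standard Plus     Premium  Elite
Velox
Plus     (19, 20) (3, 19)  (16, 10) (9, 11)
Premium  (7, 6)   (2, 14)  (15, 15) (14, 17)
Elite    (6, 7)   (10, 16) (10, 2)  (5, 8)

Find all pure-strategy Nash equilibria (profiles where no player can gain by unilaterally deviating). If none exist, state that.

Velox against Standard: payoffs 19, 7, 6 → best response Plus.
Velox against Plus: payoffs 3, 2, 10 → best response Elite.
Velox against Premium: payoffs 16, 15, 10 → best response Plus.
Velox against Elite: payoffs 9, 14, 5 → best response Premium.
Turo against Plus: payoffs 20, 19, 10, 11 → best response Standard.
Turo against Premium: payoffs 6, 14, 15, 17 → best response Elite.
Turo against Elite: payoffs 7, 16, 2, 8 → best response Plus.
Mutual best responses: (Plus, Standard); (Premium, Elite); (Elite, Plus).

Pure-strategy Nash equilibria: (Plus, Standard) and (Premium, Elite) and (Elite, Plus)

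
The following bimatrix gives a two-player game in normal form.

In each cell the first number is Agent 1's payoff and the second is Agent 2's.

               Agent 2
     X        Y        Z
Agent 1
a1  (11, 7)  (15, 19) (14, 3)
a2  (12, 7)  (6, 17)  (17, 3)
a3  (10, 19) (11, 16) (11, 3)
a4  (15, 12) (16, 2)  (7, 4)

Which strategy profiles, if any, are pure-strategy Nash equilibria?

(a4, X)

For each player, find the best response to each opponent profile; mutual best responses are the pure NE.
Agent 1 against X: payoffs 11, 12, 10, 15 → best response a4.
Agent 1 against Y: payoffs 15, 6, 11, 16 → best response a4.
Agent 1 against Z: payoffs 14, 17, 11, 7 → best response a2.
Agent 2 against a1: payoffs 7, 19, 3 → best response Y.
Agent 2 against a2: payoffs 7, 17, 3 → best response Y.
Agent 2 against a3: payoffs 19, 16, 3 → best response X.
Agent 2 against a4: payoffs 12, 2, 4 → best response X.
Mutual best responses: (a4, X).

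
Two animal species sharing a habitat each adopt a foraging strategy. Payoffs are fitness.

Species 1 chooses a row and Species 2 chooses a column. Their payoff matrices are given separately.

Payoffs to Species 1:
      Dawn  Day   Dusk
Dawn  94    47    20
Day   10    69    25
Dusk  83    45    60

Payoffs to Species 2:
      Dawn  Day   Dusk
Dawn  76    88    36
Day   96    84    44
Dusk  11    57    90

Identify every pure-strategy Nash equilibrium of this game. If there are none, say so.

Pure NE: (Dusk, Dusk)

Species 1 against Dawn: payoffs 94, 10, 83 → best response Dawn.
Species 1 against Day: payoffs 47, 69, 45 → best response Day.
Species 1 against Dusk: payoffs 20, 25, 60 → best response Dusk.
Species 2 against Dawn: payoffs 76, 88, 36 → best response Day.
Species 2 against Day: payoffs 96, 84, 44 → best response Dawn.
Species 2 against Dusk: payoffs 11, 57, 90 → best response Dusk.
Mutual best responses: (Dusk, Dusk).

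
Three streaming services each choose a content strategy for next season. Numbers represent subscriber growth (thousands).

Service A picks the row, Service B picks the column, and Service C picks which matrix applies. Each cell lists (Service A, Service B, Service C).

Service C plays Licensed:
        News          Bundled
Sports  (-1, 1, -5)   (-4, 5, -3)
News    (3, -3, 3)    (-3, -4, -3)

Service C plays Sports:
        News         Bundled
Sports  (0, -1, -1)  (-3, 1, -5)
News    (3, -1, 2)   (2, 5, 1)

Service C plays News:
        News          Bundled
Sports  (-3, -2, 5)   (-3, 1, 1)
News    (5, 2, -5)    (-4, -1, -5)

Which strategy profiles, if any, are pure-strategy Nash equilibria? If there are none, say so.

Pure-strategy Nash equilibria: (Sports, Bundled, News); (News, News, Licensed); (News, Bundled, Sports)

Service A against (News, Licensed): payoffs -1, 3 → best response News.
Service A against (News, Sports): payoffs 0, 3 → best response News.
Service A against (News, News): payoffs -3, 5 → best response News.
Service A against (Bundled, Licensed): payoffs -4, -3 → best response News.
Service A against (Bundled, Sports): payoffs -3, 2 → best response News.
Service A against (Bundled, News): payoffs -3, -4 → best response Sports.
Service B against (Sports, Licensed): payoffs 1, 5 → best response Bundled.
Service B against (Sports, Sports): payoffs -1, 1 → best response Bundled.
Service B against (Sports, News): payoffs -2, 1 → best response Bundled.
Service B against (News, Licensed): payoffs -3, -4 → best response News.
Service B against (News, Sports): payoffs -1, 5 → best response Bundled.
Service B against (News, News): payoffs 2, -1 → best response News.
Service C against (Sports, News): payoffs -5, -1, 5 → best response News.
Service C against (Sports, Bundled): payoffs -3, -5, 1 → best response News.
Service C against (News, News): payoffs 3, 2, -5 → best response Licensed.
Service C against (News, Bundled): payoffs -3, 1, -5 → best response Sports.
Mutual best responses: (Sports, Bundled, News); (News, News, Licensed); (News, Bundled, Sports).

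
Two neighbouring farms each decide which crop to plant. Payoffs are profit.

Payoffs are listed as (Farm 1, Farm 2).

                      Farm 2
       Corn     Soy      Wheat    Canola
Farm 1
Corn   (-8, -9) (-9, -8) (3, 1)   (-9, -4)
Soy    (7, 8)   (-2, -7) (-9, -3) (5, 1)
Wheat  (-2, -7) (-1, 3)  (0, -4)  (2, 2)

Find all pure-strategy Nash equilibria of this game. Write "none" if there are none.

The pure Nash equilibria are (Corn, Wheat); (Soy, Corn); (Wheat, Soy).

For each player, find the best response to each opponent profile; mutual best responses are the pure NE.
Farm 1 against Corn: payoffs -8, 7, -2 → best response Soy.
Farm 1 against Soy: payoffs -9, -2, -1 → best response Wheat.
Farm 1 against Wheat: payoffs 3, -9, 0 → best response Corn.
Farm 1 against Canola: payoffs -9, 5, 2 → best response Soy.
Farm 2 against Corn: payoffs -9, -8, 1, -4 → best response Wheat.
Farm 2 against Soy: payoffs 8, -7, -3, 1 → best response Corn.
Farm 2 against Wheat: payoffs -7, 3, -4, 2 → best response Soy.
Mutual best responses: (Corn, Wheat); (Soy, Corn); (Wheat, Soy).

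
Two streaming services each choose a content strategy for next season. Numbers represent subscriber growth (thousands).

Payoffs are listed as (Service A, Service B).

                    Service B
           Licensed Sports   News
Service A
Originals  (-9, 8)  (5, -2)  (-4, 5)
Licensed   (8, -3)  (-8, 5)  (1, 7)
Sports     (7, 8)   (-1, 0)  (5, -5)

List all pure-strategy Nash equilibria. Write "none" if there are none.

There is no pure-strategy Nash equilibrium.

Check each profile: it is a Nash equilibrium iff no player can strictly gain by switching unilaterally.
(Originals, Licensed): Service A can switch to Licensed (-9 → 8). Not NE.
(Originals, Sports): Service B can switch to Licensed (-2 → 8). Not NE.
(Originals, News): Service A can switch to Licensed (-4 → 1). Not NE.
(Licensed, Licensed): Service B can switch to Sports (-3 → 5). Not NE.
(Licensed, Sports): Service A can switch to Originals (-8 → 5). Not NE.
(Licensed, News): Service A can switch to Sports (1 → 5). Not NE.
(Sports, Licensed): Service A can switch to Licensed (7 → 8). Not NE.
(Sports, Sports): Service A can switch to Originals (-1 → 5). Not NE.
(Sports, News): Service B can switch to Licensed (-5 → 8). Not NE.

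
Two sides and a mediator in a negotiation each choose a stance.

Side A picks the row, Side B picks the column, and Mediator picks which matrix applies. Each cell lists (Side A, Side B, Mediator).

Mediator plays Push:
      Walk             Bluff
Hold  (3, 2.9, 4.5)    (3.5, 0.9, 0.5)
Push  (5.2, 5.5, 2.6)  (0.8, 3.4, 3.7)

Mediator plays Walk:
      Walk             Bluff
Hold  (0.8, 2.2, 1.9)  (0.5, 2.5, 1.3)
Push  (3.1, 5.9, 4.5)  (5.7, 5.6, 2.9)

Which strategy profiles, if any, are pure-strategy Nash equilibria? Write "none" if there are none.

(Push, Walk, Walk)

For each player, find the best response to each opponent profile; mutual best responses are the pure NE.
Side A against (Walk, Push): payoffs 3, 5.2 → best response Push.
Side A against (Walk, Walk): payoffs 0.8, 3.1 → best response Push.
Side A against (Bluff, Push): payoffs 3.5, 0.8 → best response Hold.
Side A against (Bluff, Walk): payoffs 0.5, 5.7 → best response Push.
Side B against (Hold, Push): payoffs 2.9, 0.9 → best response Walk.
Side B against (Hold, Walk): payoffs 2.2, 2.5 → best response Bluff.
Side B against (Push, Push): payoffs 5.5, 3.4 → best response Walk.
Side B against (Push, Walk): payoffs 5.9, 5.6 → best response Walk.
Mediator against (Hold, Walk): payoffs 4.5, 1.9 → best response Push.
Mediator against (Hold, Bluff): payoffs 0.5, 1.3 → best response Walk.
Mediator against (Push, Walk): payoffs 2.6, 4.5 → best response Walk.
Mediator against (Push, Bluff): payoffs 3.7, 2.9 → best response Push.
Mutual best responses: (Push, Walk, Walk).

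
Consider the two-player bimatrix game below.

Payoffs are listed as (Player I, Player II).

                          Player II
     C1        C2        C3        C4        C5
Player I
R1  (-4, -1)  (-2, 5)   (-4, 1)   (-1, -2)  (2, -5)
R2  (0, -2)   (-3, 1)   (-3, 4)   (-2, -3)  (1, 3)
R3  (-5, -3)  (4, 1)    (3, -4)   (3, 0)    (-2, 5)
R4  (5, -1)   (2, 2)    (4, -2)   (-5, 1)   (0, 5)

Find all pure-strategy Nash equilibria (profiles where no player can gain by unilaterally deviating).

No pure-strategy Nash equilibrium.

Player I against C1: payoffs -4, 0, -5, 5 → best response R4.
Player I against C2: payoffs -2, -3, 4, 2 → best response R3.
Player I against C3: payoffs -4, -3, 3, 4 → best response R4.
Player I against C4: payoffs -1, -2, 3, -5 → best response R3.
Player I against C5: payoffs 2, 1, -2, 0 → best response R1.
Player II against R1: payoffs -1, 5, 1, -2, -5 → best response C2.
Player II against R2: payoffs -2, 1, 4, -3, 3 → best response C3.
Player II against R3: payoffs -3, 1, -4, 0, 5 → best response C5.
Player II against R4: payoffs -1, 2, -2, 1, 5 → best response C5.
No profile is a mutual best response for all players.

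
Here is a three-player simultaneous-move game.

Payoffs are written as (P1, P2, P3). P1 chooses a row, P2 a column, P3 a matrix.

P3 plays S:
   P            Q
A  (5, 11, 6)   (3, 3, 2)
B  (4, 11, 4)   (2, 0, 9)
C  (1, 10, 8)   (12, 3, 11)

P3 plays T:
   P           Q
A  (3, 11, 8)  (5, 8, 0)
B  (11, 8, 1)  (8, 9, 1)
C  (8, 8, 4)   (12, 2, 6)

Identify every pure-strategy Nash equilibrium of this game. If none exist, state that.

P1 against (P, S): payoffs 5, 4, 1 → best response A.
P1 against (P, T): payoffs 3, 11, 8 → best response B.
P1 against (Q, S): payoffs 3, 2, 12 → best response C.
P1 against (Q, T): payoffs 5, 8, 12 → best response C.
P2 against (A, S): payoffs 11, 3 → best response P.
P2 against (A, T): payoffs 11, 8 → best response P.
P2 against (B, S): payoffs 11, 0 → best response P.
P2 against (B, T): payoffs 8, 9 → best response Q.
P2 against (C, S): payoffs 10, 3 → best response P.
P2 against (C, T): payoffs 8, 2 → best response P.
P3 against (A, P): payoffs 6, 8 → best response T.
P3 against (A, Q): payoffs 2, 0 → best response S.
P3 against (B, P): payoffs 4, 1 → best response S.
P3 against (B, Q): payoffs 9, 1 → best response S.
P3 against (C, P): payoffs 8, 4 → best response S.
P3 against (C, Q): payoffs 11, 6 → best response S.
No profile is a mutual best response for all players.

none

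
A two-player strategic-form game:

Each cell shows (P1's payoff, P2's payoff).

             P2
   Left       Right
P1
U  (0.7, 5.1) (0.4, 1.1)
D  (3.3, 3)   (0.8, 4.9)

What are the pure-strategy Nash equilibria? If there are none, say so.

(U, Left): P1 can switch to D (0.7 → 3.3). Not NE.
(U, Right): P1 can switch to D (0.4 → 0.8). Not NE.
(D, Left): P2 can switch to Right (3 → 4.9). Not NE.
(D, Right): P1 gets 0.8, best alternative 0.4; P2 gets 4.9, best alternative 3. No profitable deviation — NE.

Pure NE: (D, Right)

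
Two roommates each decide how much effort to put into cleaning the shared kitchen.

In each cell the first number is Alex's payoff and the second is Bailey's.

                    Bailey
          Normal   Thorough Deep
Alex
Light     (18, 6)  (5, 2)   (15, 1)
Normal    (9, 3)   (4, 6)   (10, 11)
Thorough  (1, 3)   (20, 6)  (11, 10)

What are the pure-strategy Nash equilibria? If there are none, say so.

(Light, Normal): Alex gets 18, best alternative 9; Bailey gets 6, best alternative 2. No profitable deviation — NE.
(Light, Thorough): Alex can switch to Thorough (5 → 20). Not NE.
(Light, Deep): Bailey can switch to Normal (1 → 6). Not NE.
(Normal, Normal): Alex can switch to Light (9 → 18). Not NE.
(Normal, Thorough): Alex can switch to Light (4 → 5). Not NE.
(Normal, Deep): Alex can switch to Light (10 → 15). Not NE.
(Thorough, Normal): Alex can switch to Light (1 → 18). Not NE.
(The remaining 2 profiles each have a profitable deviation by the same check.)

(Light, Normal)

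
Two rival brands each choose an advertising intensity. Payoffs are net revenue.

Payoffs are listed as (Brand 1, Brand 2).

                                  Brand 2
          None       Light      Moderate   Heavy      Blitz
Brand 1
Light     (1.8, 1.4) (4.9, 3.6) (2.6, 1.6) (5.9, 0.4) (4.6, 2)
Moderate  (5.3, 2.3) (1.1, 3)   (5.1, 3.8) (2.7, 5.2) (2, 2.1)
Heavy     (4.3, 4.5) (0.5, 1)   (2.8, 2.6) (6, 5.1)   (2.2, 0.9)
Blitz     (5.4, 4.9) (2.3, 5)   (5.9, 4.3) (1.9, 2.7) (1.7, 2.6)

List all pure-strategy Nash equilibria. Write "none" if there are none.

(Light, Light), (Heavy, Heavy)

(Light, None): Brand 1 can switch to Moderate (1.8 → 5.3). Not NE.
(Light, Light): Brand 1 gets 4.9, best alternative 2.3; Brand 2 gets 3.6, best alternative 2. No profitable deviation — NE.
(Light, Moderate): Brand 1 can switch to Moderate (2.6 → 5.1). Not NE.
(Light, Heavy): Brand 1 can switch to Heavy (5.9 → 6). Not NE.
(Light, Blitz): Brand 2 can switch to Light (2 → 3.6). Not NE.
(Moderate, None): Brand 1 can switch to Blitz (5.3 → 5.4). Not NE.
(Moderate, Light): Brand 1 can switch to Light (1.1 → 4.9). Not NE.
(Heavy, Heavy): Brand 1 gets 6, best alternative 5.9; Brand 2 gets 5.1, best alternative 4.5. No profitable deviation — NE.
(The remaining 12 profiles each have a profitable deviation by the same check.)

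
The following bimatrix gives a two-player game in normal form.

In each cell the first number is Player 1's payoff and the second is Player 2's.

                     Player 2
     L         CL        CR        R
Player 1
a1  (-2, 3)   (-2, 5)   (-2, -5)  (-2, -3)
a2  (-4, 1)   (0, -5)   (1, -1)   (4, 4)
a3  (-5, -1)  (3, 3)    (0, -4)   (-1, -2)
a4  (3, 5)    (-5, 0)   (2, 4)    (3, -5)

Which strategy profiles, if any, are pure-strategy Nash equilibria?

Player 1 against L: payoffs -2, -4, -5, 3 → best response a4.
Player 1 against CL: payoffs -2, 0, 3, -5 → best response a3.
Player 1 against CR: payoffs -2, 1, 0, 2 → best response a4.
Player 1 against R: payoffs -2, 4, -1, 3 → best response a2.
Player 2 against a1: payoffs 3, 5, -5, -3 → best response CL.
Player 2 against a2: payoffs 1, -5, -1, 4 → best response R.
Player 2 against a3: payoffs -1, 3, -4, -2 → best response CL.
Player 2 against a4: payoffs 5, 0, 4, -5 → best response L.
Mutual best responses: (a2, R); (a3, CL); (a4, L).

Pure-strategy Nash equilibria: (a2, R), (a3, CL), (a4, L)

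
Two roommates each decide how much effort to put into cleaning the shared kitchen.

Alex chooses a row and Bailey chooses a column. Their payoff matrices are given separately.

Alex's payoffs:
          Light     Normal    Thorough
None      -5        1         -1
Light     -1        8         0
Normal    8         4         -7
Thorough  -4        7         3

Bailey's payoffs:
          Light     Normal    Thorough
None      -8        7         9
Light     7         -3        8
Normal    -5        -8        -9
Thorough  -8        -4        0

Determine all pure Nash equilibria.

Alex against Light: payoffs -5, -1, 8, -4 → best response Normal.
Alex against Normal: payoffs 1, 8, 4, 7 → best response Light.
Alex against Thorough: payoffs -1, 0, -7, 3 → best response Thorough.
Bailey against None: payoffs -8, 7, 9 → best response Thorough.
Bailey against Light: payoffs 7, -3, 8 → best response Thorough.
Bailey against Normal: payoffs -5, -8, -9 → best response Light.
Bailey against Thorough: payoffs -8, -4, 0 → best response Thorough.
Mutual best responses: (Normal, Light); (Thorough, Thorough).

(Normal, Light) and (Thorough, Thorough)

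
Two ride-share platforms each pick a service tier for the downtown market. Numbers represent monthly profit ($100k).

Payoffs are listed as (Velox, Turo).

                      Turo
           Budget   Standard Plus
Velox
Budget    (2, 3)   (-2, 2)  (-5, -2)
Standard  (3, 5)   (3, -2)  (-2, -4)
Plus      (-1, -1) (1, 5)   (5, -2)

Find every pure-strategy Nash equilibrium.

Velox against Budget: payoffs 2, 3, -1 → best response Standard.
Velox against Standard: payoffs -2, 3, 1 → best response Standard.
Velox against Plus: payoffs -5, -2, 5 → best response Plus.
Turo against Budget: payoffs 3, 2, -2 → best response Budget.
Turo against Standard: payoffs 5, -2, -4 → best response Budget.
Turo against Plus: payoffs -1, 5, -2 → best response Standard.
Mutual best responses: (Standard, Budget).

Pure NE: (Standard, Budget)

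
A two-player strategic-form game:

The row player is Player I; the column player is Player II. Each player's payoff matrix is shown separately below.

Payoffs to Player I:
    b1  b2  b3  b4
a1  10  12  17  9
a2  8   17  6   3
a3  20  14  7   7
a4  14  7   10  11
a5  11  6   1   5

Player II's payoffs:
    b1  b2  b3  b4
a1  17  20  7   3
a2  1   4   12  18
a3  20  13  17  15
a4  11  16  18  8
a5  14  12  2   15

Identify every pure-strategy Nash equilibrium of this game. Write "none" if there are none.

The unique pure-strategy Nash equilibrium is (a3, b1).

Player I against b1: payoffs 10, 8, 20, 14, 11 → best response a3.
Player I against b2: payoffs 12, 17, 14, 7, 6 → best response a2.
Player I against b3: payoffs 17, 6, 7, 10, 1 → best response a1.
Player I against b4: payoffs 9, 3, 7, 11, 5 → best response a4.
Player II against a1: payoffs 17, 20, 7, 3 → best response b2.
Player II against a2: payoffs 1, 4, 12, 18 → best response b4.
Player II against a3: payoffs 20, 13, 17, 15 → best response b1.
Player II against a4: payoffs 11, 16, 18, 8 → best response b3.
Player II against a5: payoffs 14, 12, 2, 15 → best response b4.
Mutual best responses: (a3, b1).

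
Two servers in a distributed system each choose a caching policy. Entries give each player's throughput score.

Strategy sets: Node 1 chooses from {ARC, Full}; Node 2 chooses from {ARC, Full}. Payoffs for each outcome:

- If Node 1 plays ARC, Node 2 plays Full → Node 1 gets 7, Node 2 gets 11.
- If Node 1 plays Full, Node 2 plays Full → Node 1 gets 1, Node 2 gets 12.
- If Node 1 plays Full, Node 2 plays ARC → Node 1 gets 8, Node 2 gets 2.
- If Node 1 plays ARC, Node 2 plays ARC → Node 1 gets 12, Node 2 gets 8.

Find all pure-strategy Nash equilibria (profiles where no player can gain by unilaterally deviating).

Pure NE: (ARC, Full)

Node 1 against ARC: payoffs 12, 8 → best response ARC.
Node 1 against Full: payoffs 7, 1 → best response ARC.
Node 2 against ARC: payoffs 8, 11 → best response Full.
Node 2 against Full: payoffs 2, 12 → best response Full.
Mutual best responses: (ARC, Full).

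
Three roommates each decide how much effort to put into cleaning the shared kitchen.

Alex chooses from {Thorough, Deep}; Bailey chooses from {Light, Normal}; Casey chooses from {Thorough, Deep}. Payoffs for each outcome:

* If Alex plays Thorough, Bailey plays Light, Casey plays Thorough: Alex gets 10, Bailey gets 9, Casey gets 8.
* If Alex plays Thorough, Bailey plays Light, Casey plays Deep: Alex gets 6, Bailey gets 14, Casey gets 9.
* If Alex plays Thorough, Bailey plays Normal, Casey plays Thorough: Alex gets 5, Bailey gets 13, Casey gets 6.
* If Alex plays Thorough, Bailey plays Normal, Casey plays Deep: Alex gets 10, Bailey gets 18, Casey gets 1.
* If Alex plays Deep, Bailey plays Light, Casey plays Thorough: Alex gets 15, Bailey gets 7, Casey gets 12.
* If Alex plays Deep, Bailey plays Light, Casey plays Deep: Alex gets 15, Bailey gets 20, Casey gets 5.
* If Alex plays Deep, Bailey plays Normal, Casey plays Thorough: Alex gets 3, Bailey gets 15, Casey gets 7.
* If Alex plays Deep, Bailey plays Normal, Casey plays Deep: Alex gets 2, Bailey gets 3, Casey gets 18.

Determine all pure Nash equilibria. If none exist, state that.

(Thorough, Light, Thorough): Alex can switch to Deep (10 → 15). Not NE.
(Thorough, Light, Deep): Alex can switch to Deep (6 → 15). Not NE.
(Thorough, Normal, Thorough): Alex gets 5, best alternative 3; Bailey gets 13, best alternative 9; Casey gets 6, best alternative 1. No profitable deviation — NE.
(Thorough, Normal, Deep): Casey can switch to Thorough (1 → 6). Not NE.
(Deep, Light, Thorough): Bailey can switch to Normal (7 → 15). Not NE.
(Deep, Light, Deep): Casey can switch to Thorough (5 → 12). Not NE.
(Deep, Normal, Thorough): Alex can switch to Thorough (3 → 5). Not NE.
(Deep, Normal, Deep): Alex can switch to Thorough (2 → 10). Not NE.

Pure NE: (Thorough, Normal, Thorough)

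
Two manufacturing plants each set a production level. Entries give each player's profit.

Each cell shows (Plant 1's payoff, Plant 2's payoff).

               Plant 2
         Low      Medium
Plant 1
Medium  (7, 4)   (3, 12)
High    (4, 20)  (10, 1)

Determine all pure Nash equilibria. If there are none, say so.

No pure-strategy Nash equilibrium.

Check each profile: it is a Nash equilibrium iff no player can strictly gain by switching unilaterally.
(Medium, Low): Plant 2 can switch to Medium (4 → 12). Not NE.
(Medium, Medium): Plant 1 can switch to High (3 → 10). Not NE.
(High, Low): Plant 1 can switch to Medium (4 → 7). Not NE.
(High, Medium): Plant 2 can switch to Low (1 → 20). Not NE.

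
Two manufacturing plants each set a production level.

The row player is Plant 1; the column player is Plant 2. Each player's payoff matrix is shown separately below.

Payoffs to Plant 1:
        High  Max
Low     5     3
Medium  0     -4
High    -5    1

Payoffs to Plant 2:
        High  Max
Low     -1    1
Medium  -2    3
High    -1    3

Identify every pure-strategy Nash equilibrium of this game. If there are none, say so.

(Low, High): Plant 2 can switch to Max (-1 → 1). Not NE.
(Low, Max): Plant 1 gets 3, best alternative 1; Plant 2 gets 1, best alternative -1. No profitable deviation — NE.
(Medium, High): Plant 1 can switch to Low (0 → 5). Not NE.
(Medium, Max): Plant 1 can switch to Low (-4 → 3). Not NE.
(High, High): Plant 1 can switch to Low (-5 → 5). Not NE.
(High, Max): Plant 1 can switch to Low (1 → 3). Not NE.

The unique pure-strategy Nash equilibrium is (Low, Max).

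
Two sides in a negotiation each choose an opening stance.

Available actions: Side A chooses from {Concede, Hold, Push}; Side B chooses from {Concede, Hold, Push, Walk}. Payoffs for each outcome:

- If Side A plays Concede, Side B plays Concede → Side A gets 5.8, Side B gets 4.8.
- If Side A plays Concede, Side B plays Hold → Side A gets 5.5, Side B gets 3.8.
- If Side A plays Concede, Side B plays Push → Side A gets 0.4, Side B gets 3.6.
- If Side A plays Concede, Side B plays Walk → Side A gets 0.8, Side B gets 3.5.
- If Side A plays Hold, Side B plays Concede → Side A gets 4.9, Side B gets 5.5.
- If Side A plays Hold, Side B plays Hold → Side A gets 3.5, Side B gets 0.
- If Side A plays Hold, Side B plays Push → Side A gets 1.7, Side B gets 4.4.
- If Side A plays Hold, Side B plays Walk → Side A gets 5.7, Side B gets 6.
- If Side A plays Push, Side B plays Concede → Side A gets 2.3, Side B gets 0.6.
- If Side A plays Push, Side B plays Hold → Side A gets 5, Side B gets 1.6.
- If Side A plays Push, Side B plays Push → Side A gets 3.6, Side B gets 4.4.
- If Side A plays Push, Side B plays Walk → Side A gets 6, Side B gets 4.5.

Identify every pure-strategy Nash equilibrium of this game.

(Concede, Concede); (Push, Walk)

Side A against Concede: payoffs 5.8, 4.9, 2.3 → best response Concede.
Side A against Hold: payoffs 5.5, 3.5, 5 → best response Concede.
Side A against Push: payoffs 0.4, 1.7, 3.6 → best response Push.
Side A against Walk: payoffs 0.8, 5.7, 6 → best response Push.
Side B against Concede: payoffs 4.8, 3.8, 3.6, 3.5 → best response Concede.
Side B against Hold: payoffs 5.5, 0, 4.4, 6 → best response Walk.
Side B against Push: payoffs 0.6, 1.6, 4.4, 4.5 → best response Walk.
Mutual best responses: (Concede, Concede); (Push, Walk).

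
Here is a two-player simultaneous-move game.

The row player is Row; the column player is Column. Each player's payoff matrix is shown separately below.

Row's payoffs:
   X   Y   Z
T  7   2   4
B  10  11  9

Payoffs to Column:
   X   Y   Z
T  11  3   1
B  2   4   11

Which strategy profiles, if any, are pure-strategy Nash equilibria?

Row against X: payoffs 7, 10 → best response B.
Row against Y: payoffs 2, 11 → best response B.
Row against Z: payoffs 4, 9 → best response B.
Column against T: payoffs 11, 3, 1 → best response X.
Column against B: payoffs 2, 4, 11 → best response Z.
Mutual best responses: (B, Z).

Pure NE: (B, Z)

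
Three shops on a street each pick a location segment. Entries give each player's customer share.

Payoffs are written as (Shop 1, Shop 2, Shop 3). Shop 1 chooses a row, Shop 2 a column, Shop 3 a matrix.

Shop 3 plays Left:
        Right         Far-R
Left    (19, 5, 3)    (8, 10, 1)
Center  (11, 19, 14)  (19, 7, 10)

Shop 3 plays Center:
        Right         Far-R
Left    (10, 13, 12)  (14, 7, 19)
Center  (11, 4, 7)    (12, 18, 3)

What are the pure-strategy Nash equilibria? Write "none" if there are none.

(Left, Right, Left): Shop 2 can switch to Far-R (5 → 10). Not NE.
(Left, Right, Center): Shop 1 can switch to Center (10 → 11). Not NE.
(Left, Far-R, Left): Shop 1 can switch to Center (8 → 19). Not NE.
(Left, Far-R, Center): Shop 2 can switch to Right (7 → 13). Not NE.
(Center, Right, Left): Shop 1 can switch to Left (11 → 19). Not NE.
(Center, Right, Center): Shop 2 can switch to Far-R (4 → 18). Not NE.
(The remaining 2 profiles each have a profitable deviation by the same check.)

This game has no pure Nash equilibrium.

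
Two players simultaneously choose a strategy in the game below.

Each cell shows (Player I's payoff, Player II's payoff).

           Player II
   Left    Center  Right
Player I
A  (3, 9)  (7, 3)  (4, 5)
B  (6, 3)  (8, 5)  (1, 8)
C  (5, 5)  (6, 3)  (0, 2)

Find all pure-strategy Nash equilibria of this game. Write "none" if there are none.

(A, Left): Player I can switch to B (3 → 6). Not NE.
(A, Center): Player I can switch to B (7 → 8). Not NE.
(A, Right): Player II can switch to Left (5 → 9). Not NE.
(B, Left): Player II can switch to Center (3 → 5). Not NE.
(B, Center): Player II can switch to Right (5 → 8). Not NE.
(B, Right): Player I can switch to A (1 → 4). Not NE.
(C, Left): Player I can switch to B (5 → 6). Not NE.
(C, Center): Player I can switch to A (6 → 7). Not NE.
(C, Right): Player I can switch to A (0 → 4). Not NE.

This game has no pure Nash equilibrium.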